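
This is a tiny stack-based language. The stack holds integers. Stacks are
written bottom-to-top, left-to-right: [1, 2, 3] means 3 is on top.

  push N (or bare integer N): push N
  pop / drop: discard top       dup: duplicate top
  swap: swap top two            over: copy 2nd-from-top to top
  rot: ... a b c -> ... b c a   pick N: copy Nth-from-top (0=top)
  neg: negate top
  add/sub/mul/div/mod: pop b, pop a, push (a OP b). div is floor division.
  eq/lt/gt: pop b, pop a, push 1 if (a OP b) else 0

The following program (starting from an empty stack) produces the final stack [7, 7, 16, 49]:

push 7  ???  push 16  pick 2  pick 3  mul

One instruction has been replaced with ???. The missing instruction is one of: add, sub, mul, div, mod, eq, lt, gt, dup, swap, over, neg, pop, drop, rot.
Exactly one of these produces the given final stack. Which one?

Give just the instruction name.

Stack before ???: [7]
Stack after ???:  [7, 7]
The instruction that transforms [7] -> [7, 7] is: dup

Answer: dup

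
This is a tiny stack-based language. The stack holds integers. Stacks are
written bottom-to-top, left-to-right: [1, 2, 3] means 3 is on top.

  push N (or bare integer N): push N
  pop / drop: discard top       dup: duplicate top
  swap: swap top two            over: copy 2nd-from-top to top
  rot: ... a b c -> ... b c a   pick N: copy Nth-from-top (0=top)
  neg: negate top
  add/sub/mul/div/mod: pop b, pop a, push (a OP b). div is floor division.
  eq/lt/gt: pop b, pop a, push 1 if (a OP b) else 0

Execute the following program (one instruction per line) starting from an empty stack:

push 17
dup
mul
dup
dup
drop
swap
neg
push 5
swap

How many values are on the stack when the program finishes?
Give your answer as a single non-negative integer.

Answer: 3

Derivation:
After 'push 17': stack = [17] (depth 1)
After 'dup': stack = [17, 17] (depth 2)
After 'mul': stack = [289] (depth 1)
After 'dup': stack = [289, 289] (depth 2)
After 'dup': stack = [289, 289, 289] (depth 3)
After 'drop': stack = [289, 289] (depth 2)
After 'swap': stack = [289, 289] (depth 2)
After 'neg': stack = [289, -289] (depth 2)
After 'push 5': stack = [289, -289, 5] (depth 3)
After 'swap': stack = [289, 5, -289] (depth 3)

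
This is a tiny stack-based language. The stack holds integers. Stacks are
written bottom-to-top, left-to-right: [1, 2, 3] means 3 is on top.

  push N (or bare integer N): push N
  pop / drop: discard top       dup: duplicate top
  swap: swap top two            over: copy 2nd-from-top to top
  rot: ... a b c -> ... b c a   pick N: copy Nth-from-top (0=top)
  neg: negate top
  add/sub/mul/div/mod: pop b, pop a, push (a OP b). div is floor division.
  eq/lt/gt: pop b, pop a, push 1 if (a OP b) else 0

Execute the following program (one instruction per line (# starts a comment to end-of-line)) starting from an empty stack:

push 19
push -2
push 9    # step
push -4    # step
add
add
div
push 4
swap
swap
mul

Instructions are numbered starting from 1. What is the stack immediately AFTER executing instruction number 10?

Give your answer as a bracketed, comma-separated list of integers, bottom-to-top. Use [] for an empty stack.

Answer: [6, 4]

Derivation:
Step 1 ('push 19'): [19]
Step 2 ('push -2'): [19, -2]
Step 3 ('push 9'): [19, -2, 9]
Step 4 ('push -4'): [19, -2, 9, -4]
Step 5 ('add'): [19, -2, 5]
Step 6 ('add'): [19, 3]
Step 7 ('div'): [6]
Step 8 ('push 4'): [6, 4]
Step 9 ('swap'): [4, 6]
Step 10 ('swap'): [6, 4]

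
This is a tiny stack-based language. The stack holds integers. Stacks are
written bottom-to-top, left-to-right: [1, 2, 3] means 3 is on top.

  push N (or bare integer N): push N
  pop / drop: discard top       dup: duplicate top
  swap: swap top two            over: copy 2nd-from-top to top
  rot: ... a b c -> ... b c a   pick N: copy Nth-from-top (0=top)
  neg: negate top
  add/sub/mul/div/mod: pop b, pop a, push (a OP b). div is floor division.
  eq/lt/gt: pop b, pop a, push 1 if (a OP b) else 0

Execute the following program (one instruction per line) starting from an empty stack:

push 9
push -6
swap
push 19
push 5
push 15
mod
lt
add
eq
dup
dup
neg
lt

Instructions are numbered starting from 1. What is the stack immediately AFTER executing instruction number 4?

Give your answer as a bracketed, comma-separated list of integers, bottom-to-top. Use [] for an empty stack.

Answer: [-6, 9, 19]

Derivation:
Step 1 ('push 9'): [9]
Step 2 ('push -6'): [9, -6]
Step 3 ('swap'): [-6, 9]
Step 4 ('push 19'): [-6, 9, 19]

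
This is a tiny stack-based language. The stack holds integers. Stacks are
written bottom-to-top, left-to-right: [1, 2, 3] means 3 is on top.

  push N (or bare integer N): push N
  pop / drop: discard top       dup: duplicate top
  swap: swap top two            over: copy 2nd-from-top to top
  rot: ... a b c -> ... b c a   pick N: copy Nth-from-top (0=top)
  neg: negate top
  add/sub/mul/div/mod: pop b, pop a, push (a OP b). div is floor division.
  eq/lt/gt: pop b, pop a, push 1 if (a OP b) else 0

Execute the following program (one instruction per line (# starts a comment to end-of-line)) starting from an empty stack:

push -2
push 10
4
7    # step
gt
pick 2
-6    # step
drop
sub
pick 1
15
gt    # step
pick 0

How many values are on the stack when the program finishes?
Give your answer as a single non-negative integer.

Answer: 5

Derivation:
After 'push -2': stack = [-2] (depth 1)
After 'push 10': stack = [-2, 10] (depth 2)
After 'push 4': stack = [-2, 10, 4] (depth 3)
After 'push 7': stack = [-2, 10, 4, 7] (depth 4)
After 'gt': stack = [-2, 10, 0] (depth 3)
After 'pick 2': stack = [-2, 10, 0, -2] (depth 4)
After 'push -6': stack = [-2, 10, 0, -2, -6] (depth 5)
After 'drop': stack = [-2, 10, 0, -2] (depth 4)
After 'sub': stack = [-2, 10, 2] (depth 3)
After 'pick 1': stack = [-2, 10, 2, 10] (depth 4)
After 'push 15': stack = [-2, 10, 2, 10, 15] (depth 5)
After 'gt': stack = [-2, 10, 2, 0] (depth 4)
After 'pick 0': stack = [-2, 10, 2, 0, 0] (depth 5)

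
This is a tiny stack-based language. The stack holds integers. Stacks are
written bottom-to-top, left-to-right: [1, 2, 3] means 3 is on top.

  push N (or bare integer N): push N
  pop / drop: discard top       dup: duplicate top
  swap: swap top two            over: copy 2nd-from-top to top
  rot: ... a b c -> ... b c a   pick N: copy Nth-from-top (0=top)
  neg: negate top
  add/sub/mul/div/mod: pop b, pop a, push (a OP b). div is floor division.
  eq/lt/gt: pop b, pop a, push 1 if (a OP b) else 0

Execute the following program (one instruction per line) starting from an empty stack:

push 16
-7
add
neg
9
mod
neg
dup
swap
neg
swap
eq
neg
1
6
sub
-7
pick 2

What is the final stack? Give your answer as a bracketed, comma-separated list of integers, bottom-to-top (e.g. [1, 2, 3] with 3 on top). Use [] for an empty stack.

Answer: [-1, -5, -7, -1]

Derivation:
After 'push 16': [16]
After 'push -7': [16, -7]
After 'add': [9]
After 'neg': [-9]
After 'push 9': [-9, 9]
After 'mod': [0]
After 'neg': [0]
After 'dup': [0, 0]
After 'swap': [0, 0]
After 'neg': [0, 0]
After 'swap': [0, 0]
After 'eq': [1]
After 'neg': [-1]
After 'push 1': [-1, 1]
After 'push 6': [-1, 1, 6]
After 'sub': [-1, -5]
After 'push -7': [-1, -5, -7]
After 'pick 2': [-1, -5, -7, -1]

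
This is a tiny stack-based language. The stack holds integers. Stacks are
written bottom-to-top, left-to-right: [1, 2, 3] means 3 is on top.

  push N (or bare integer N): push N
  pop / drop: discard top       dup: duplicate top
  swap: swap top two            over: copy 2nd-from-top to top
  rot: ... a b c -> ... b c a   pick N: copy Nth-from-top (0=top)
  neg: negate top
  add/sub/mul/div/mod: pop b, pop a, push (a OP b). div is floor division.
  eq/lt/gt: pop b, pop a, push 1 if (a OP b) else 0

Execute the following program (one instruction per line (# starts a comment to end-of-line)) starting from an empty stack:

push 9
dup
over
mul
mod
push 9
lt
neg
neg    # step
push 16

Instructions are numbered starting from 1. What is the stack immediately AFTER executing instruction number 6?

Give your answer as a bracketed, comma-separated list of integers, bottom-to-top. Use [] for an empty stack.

Step 1 ('push 9'): [9]
Step 2 ('dup'): [9, 9]
Step 3 ('over'): [9, 9, 9]
Step 4 ('mul'): [9, 81]
Step 5 ('mod'): [9]
Step 6 ('push 9'): [9, 9]

Answer: [9, 9]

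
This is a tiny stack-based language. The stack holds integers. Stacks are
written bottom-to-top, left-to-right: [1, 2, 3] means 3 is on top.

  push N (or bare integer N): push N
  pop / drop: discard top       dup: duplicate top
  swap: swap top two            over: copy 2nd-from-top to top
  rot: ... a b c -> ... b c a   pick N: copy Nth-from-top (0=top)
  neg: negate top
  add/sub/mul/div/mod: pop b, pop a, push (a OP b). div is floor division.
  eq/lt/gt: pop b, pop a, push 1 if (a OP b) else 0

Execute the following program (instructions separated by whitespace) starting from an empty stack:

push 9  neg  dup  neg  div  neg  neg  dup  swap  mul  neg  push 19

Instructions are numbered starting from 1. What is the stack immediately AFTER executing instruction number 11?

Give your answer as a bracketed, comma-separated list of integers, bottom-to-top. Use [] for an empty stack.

Step 1 ('push 9'): [9]
Step 2 ('neg'): [-9]
Step 3 ('dup'): [-9, -9]
Step 4 ('neg'): [-9, 9]
Step 5 ('div'): [-1]
Step 6 ('neg'): [1]
Step 7 ('neg'): [-1]
Step 8 ('dup'): [-1, -1]
Step 9 ('swap'): [-1, -1]
Step 10 ('mul'): [1]
Step 11 ('neg'): [-1]

Answer: [-1]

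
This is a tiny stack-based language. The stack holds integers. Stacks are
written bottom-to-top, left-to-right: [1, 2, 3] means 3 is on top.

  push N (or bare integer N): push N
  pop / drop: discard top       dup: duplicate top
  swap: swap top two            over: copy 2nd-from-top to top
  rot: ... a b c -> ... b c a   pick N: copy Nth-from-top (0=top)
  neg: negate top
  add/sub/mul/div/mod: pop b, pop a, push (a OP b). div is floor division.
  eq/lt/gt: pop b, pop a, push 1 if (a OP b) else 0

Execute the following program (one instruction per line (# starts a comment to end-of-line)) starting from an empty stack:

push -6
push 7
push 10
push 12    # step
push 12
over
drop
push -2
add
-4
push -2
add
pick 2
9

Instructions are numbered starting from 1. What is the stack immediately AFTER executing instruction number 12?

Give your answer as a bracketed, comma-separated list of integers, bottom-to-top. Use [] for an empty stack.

Step 1 ('push -6'): [-6]
Step 2 ('push 7'): [-6, 7]
Step 3 ('push 10'): [-6, 7, 10]
Step 4 ('push 12'): [-6, 7, 10, 12]
Step 5 ('push 12'): [-6, 7, 10, 12, 12]
Step 6 ('over'): [-6, 7, 10, 12, 12, 12]
Step 7 ('drop'): [-6, 7, 10, 12, 12]
Step 8 ('push -2'): [-6, 7, 10, 12, 12, -2]
Step 9 ('add'): [-6, 7, 10, 12, 10]
Step 10 ('-4'): [-6, 7, 10, 12, 10, -4]
Step 11 ('push -2'): [-6, 7, 10, 12, 10, -4, -2]
Step 12 ('add'): [-6, 7, 10, 12, 10, -6]

Answer: [-6, 7, 10, 12, 10, -6]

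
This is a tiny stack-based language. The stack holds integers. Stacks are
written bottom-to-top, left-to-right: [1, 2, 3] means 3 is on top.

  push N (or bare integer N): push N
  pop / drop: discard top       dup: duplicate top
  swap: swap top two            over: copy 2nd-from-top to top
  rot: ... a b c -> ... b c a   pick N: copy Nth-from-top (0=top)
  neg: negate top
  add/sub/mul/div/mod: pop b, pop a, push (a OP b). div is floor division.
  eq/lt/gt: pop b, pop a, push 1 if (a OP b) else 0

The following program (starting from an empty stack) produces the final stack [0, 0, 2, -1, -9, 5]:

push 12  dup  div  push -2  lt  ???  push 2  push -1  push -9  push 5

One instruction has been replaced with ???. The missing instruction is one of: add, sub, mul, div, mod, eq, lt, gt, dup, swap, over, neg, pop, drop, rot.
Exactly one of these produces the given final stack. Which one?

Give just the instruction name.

Stack before ???: [0]
Stack after ???:  [0, 0]
The instruction that transforms [0] -> [0, 0] is: dup

Answer: dup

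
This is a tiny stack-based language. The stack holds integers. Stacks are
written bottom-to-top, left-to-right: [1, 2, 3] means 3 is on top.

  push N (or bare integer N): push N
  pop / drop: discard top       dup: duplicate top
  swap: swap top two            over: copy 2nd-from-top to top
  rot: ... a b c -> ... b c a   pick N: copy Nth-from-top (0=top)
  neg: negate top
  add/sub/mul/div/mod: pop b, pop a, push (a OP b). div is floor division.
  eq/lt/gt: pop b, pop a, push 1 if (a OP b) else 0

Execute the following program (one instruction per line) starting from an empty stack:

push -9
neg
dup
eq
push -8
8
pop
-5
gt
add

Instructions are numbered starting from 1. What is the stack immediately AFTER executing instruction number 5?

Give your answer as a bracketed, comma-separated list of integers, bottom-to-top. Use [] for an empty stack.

Step 1 ('push -9'): [-9]
Step 2 ('neg'): [9]
Step 3 ('dup'): [9, 9]
Step 4 ('eq'): [1]
Step 5 ('push -8'): [1, -8]

Answer: [1, -8]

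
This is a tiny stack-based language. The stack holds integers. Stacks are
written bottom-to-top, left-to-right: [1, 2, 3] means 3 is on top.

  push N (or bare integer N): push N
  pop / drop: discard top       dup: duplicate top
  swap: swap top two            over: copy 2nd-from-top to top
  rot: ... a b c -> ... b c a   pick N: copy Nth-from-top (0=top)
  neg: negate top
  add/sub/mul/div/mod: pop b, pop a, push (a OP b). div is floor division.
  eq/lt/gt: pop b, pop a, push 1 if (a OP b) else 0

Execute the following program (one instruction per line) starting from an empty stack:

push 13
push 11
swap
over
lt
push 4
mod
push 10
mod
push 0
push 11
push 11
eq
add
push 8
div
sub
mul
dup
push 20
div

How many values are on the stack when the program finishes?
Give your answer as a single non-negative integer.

After 'push 13': stack = [13] (depth 1)
After 'push 11': stack = [13, 11] (depth 2)
After 'swap': stack = [11, 13] (depth 2)
After 'over': stack = [11, 13, 11] (depth 3)
After 'lt': stack = [11, 0] (depth 2)
After 'push 4': stack = [11, 0, 4] (depth 3)
After 'mod': stack = [11, 0] (depth 2)
After 'push 10': stack = [11, 0, 10] (depth 3)
After 'mod': stack = [11, 0] (depth 2)
After 'push 0': stack = [11, 0, 0] (depth 3)
  ...
After 'push 11': stack = [11, 0, 0, 11, 11] (depth 5)
After 'eq': stack = [11, 0, 0, 1] (depth 4)
After 'add': stack = [11, 0, 1] (depth 3)
After 'push 8': stack = [11, 0, 1, 8] (depth 4)
After 'div': stack = [11, 0, 0] (depth 3)
After 'sub': stack = [11, 0] (depth 2)
After 'mul': stack = [0] (depth 1)
After 'dup': stack = [0, 0] (depth 2)
After 'push 20': stack = [0, 0, 20] (depth 3)
After 'div': stack = [0, 0] (depth 2)

Answer: 2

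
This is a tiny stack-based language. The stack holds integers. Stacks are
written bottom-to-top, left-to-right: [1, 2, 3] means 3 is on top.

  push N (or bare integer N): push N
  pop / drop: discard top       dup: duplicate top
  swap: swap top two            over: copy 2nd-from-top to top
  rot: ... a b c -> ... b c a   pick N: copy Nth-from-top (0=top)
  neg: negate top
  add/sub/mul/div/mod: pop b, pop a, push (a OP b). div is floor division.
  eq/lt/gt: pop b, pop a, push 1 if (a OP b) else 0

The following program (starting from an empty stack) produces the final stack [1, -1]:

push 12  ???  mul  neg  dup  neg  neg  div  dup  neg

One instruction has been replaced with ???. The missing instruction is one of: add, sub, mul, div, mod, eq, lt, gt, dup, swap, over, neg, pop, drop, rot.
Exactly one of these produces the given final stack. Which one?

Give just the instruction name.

Stack before ???: [12]
Stack after ???:  [12, 12]
The instruction that transforms [12] -> [12, 12] is: dup

Answer: dup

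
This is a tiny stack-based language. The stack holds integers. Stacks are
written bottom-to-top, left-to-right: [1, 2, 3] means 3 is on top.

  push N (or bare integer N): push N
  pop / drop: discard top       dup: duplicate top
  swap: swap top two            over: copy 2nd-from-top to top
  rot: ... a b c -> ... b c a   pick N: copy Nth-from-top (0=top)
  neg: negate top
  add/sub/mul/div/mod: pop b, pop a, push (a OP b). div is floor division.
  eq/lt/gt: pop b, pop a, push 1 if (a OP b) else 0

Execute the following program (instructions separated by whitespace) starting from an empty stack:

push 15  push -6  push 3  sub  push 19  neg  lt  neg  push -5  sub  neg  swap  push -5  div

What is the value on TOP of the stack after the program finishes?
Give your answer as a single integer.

Answer: -3

Derivation:
After 'push 15': [15]
After 'push -6': [15, -6]
After 'push 3': [15, -6, 3]
After 'sub': [15, -9]
After 'push 19': [15, -9, 19]
After 'neg': [15, -9, -19]
After 'lt': [15, 0]
After 'neg': [15, 0]
After 'push -5': [15, 0, -5]
After 'sub': [15, 5]
After 'neg': [15, -5]
After 'swap': [-5, 15]
After 'push -5': [-5, 15, -5]
After 'div': [-5, -3]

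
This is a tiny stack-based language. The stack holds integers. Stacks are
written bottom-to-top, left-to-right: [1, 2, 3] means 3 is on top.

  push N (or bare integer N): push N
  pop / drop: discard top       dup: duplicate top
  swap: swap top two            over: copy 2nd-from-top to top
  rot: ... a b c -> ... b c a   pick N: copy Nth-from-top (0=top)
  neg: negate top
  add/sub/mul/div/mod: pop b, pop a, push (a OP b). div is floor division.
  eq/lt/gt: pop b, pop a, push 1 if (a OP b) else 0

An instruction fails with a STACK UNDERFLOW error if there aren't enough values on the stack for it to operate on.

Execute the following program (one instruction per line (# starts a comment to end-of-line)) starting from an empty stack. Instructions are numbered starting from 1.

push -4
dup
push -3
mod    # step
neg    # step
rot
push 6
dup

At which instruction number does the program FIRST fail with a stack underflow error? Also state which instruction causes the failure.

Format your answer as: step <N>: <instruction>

Step 1 ('push -4'): stack = [-4], depth = 1
Step 2 ('dup'): stack = [-4, -4], depth = 2
Step 3 ('push -3'): stack = [-4, -4, -3], depth = 3
Step 4 ('mod'): stack = [-4, -1], depth = 2
Step 5 ('neg'): stack = [-4, 1], depth = 2
Step 6 ('rot'): needs 3 value(s) but depth is 2 — STACK UNDERFLOW

Answer: step 6: rot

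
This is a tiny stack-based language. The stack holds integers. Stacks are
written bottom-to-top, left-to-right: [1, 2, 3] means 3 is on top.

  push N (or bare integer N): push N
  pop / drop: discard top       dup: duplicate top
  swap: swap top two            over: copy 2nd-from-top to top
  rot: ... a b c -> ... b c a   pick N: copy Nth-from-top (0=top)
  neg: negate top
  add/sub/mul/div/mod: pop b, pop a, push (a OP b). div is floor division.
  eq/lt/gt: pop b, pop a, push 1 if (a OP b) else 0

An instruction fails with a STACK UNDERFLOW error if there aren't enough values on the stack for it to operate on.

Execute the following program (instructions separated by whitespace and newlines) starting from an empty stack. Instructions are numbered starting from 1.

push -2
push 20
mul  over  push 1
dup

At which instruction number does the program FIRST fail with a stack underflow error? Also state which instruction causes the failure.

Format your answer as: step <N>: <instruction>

Answer: step 4: over

Derivation:
Step 1 ('push -2'): stack = [-2], depth = 1
Step 2 ('push 20'): stack = [-2, 20], depth = 2
Step 3 ('mul'): stack = [-40], depth = 1
Step 4 ('over'): needs 2 value(s) but depth is 1 — STACK UNDERFLOW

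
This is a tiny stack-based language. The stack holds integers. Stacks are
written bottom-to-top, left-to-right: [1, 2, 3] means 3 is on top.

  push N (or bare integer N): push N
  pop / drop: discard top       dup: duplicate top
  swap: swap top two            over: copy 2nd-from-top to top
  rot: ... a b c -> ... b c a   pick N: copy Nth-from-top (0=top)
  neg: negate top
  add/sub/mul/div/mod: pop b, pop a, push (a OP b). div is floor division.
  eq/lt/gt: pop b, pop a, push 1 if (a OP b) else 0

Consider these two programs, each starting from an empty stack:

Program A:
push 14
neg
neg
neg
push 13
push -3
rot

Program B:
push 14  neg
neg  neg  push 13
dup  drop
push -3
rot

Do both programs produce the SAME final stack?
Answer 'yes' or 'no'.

Program A trace:
  After 'push 14': [14]
  After 'neg': [-14]
  After 'neg': [14]
  After 'neg': [-14]
  After 'push 13': [-14, 13]
  After 'push -3': [-14, 13, -3]
  After 'rot': [13, -3, -14]
Program A final stack: [13, -3, -14]

Program B trace:
  After 'push 14': [14]
  After 'neg': [-14]
  After 'neg': [14]
  After 'neg': [-14]
  After 'push 13': [-14, 13]
  After 'dup': [-14, 13, 13]
  After 'drop': [-14, 13]
  After 'push -3': [-14, 13, -3]
  After 'rot': [13, -3, -14]
Program B final stack: [13, -3, -14]
Same: yes

Answer: yes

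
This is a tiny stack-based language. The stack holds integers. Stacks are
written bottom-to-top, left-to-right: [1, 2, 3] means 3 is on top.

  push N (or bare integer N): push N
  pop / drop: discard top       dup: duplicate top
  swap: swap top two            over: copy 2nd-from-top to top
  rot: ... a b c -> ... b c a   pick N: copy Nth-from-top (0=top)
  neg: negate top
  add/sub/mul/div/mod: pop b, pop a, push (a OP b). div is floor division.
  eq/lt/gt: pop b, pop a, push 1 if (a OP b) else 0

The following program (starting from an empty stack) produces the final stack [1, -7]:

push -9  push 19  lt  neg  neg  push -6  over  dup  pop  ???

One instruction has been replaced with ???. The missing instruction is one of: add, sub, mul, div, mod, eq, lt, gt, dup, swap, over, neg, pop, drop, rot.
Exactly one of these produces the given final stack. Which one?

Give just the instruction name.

Stack before ???: [1, -6, 1]
Stack after ???:  [1, -7]
The instruction that transforms [1, -6, 1] -> [1, -7] is: sub

Answer: sub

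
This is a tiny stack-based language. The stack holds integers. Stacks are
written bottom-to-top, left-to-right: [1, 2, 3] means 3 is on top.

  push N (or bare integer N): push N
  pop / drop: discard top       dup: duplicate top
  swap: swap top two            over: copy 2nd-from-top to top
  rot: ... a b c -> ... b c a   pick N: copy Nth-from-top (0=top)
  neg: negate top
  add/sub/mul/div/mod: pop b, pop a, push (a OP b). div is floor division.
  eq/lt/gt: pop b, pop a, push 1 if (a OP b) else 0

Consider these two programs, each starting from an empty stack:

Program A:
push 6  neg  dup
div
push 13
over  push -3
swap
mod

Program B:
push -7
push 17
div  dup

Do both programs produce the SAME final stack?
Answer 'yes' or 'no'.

Program A trace:
  After 'push 6': [6]
  After 'neg': [-6]
  After 'dup': [-6, -6]
  After 'div': [1]
  After 'push 13': [1, 13]
  After 'over': [1, 13, 1]
  After 'push -3': [1, 13, 1, -3]
  After 'swap': [1, 13, -3, 1]
  After 'mod': [1, 13, 0]
Program A final stack: [1, 13, 0]

Program B trace:
  After 'push -7': [-7]
  After 'push 17': [-7, 17]
  After 'div': [-1]
  After 'dup': [-1, -1]
Program B final stack: [-1, -1]
Same: no

Answer: no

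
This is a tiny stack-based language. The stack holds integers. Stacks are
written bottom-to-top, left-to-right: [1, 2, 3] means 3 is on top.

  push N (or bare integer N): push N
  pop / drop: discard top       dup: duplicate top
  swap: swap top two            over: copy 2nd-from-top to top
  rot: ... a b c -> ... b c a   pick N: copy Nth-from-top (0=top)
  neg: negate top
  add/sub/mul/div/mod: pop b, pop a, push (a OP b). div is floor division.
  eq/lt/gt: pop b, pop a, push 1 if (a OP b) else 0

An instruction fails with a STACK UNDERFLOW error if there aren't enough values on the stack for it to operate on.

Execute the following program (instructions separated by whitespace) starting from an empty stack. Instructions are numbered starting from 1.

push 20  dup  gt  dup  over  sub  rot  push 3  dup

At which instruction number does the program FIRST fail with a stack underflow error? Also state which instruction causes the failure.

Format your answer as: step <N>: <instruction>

Answer: step 7: rot

Derivation:
Step 1 ('push 20'): stack = [20], depth = 1
Step 2 ('dup'): stack = [20, 20], depth = 2
Step 3 ('gt'): stack = [0], depth = 1
Step 4 ('dup'): stack = [0, 0], depth = 2
Step 5 ('over'): stack = [0, 0, 0], depth = 3
Step 6 ('sub'): stack = [0, 0], depth = 2
Step 7 ('rot'): needs 3 value(s) but depth is 2 — STACK UNDERFLOW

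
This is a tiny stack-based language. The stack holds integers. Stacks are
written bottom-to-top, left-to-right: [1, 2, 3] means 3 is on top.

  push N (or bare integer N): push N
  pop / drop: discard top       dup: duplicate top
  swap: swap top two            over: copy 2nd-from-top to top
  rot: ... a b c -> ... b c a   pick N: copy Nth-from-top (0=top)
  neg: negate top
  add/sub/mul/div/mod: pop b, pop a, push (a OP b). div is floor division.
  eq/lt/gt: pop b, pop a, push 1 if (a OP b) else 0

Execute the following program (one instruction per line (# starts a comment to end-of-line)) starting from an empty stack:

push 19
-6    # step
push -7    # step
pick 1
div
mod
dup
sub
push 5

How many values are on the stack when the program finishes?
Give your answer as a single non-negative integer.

Answer: 3

Derivation:
After 'push 19': stack = [19] (depth 1)
After 'push -6': stack = [19, -6] (depth 2)
After 'push -7': stack = [19, -6, -7] (depth 3)
After 'pick 1': stack = [19, -6, -7, -6] (depth 4)
After 'div': stack = [19, -6, 1] (depth 3)
After 'mod': stack = [19, 0] (depth 2)
After 'dup': stack = [19, 0, 0] (depth 3)
After 'sub': stack = [19, 0] (depth 2)
After 'push 5': stack = [19, 0, 5] (depth 3)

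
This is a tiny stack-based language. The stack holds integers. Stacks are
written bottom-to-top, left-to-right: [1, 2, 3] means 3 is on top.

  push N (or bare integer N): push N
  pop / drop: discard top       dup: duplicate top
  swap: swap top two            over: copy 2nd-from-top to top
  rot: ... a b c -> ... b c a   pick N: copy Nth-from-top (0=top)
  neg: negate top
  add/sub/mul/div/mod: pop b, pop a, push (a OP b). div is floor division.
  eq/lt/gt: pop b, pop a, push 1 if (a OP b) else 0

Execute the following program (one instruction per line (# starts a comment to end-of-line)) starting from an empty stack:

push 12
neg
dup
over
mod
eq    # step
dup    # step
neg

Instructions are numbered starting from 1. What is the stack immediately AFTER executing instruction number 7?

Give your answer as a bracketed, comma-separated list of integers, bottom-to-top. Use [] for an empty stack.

Answer: [0, 0]

Derivation:
Step 1 ('push 12'): [12]
Step 2 ('neg'): [-12]
Step 3 ('dup'): [-12, -12]
Step 4 ('over'): [-12, -12, -12]
Step 5 ('mod'): [-12, 0]
Step 6 ('eq'): [0]
Step 7 ('dup'): [0, 0]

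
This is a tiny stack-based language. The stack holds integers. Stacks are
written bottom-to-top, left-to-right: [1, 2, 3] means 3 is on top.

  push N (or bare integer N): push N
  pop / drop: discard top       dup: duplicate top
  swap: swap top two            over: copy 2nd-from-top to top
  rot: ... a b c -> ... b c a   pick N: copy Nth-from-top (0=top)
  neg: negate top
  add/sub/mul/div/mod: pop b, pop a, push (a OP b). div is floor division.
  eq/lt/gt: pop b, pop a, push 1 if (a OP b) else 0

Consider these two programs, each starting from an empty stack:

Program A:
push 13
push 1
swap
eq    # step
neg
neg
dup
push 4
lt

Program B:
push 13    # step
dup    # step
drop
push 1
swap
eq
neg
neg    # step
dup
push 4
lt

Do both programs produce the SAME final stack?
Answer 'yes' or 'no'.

Program A trace:
  After 'push 13': [13]
  After 'push 1': [13, 1]
  After 'swap': [1, 13]
  After 'eq': [0]
  After 'neg': [0]
  After 'neg': [0]
  After 'dup': [0, 0]
  After 'push 4': [0, 0, 4]
  After 'lt': [0, 1]
Program A final stack: [0, 1]

Program B trace:
  After 'push 13': [13]
  After 'dup': [13, 13]
  After 'drop': [13]
  After 'push 1': [13, 1]
  After 'swap': [1, 13]
  After 'eq': [0]
  After 'neg': [0]
  After 'neg': [0]
  After 'dup': [0, 0]
  After 'push 4': [0, 0, 4]
  After 'lt': [0, 1]
Program B final stack: [0, 1]
Same: yes

Answer: yes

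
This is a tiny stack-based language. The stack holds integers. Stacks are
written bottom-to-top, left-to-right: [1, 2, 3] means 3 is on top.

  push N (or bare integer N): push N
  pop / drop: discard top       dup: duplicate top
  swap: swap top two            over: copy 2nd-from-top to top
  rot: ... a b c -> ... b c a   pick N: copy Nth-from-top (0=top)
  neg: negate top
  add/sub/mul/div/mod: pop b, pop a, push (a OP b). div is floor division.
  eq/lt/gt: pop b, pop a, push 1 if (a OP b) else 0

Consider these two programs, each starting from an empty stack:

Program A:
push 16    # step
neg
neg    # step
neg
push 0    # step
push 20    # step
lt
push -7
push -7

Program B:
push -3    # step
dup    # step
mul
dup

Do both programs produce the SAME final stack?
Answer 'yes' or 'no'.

Answer: no

Derivation:
Program A trace:
  After 'push 16': [16]
  After 'neg': [-16]
  After 'neg': [16]
  After 'neg': [-16]
  After 'push 0': [-16, 0]
  After 'push 20': [-16, 0, 20]
  After 'lt': [-16, 1]
  After 'push -7': [-16, 1, -7]
  After 'push -7': [-16, 1, -7, -7]
Program A final stack: [-16, 1, -7, -7]

Program B trace:
  After 'push -3': [-3]
  After 'dup': [-3, -3]
  After 'mul': [9]
  After 'dup': [9, 9]
Program B final stack: [9, 9]
Same: no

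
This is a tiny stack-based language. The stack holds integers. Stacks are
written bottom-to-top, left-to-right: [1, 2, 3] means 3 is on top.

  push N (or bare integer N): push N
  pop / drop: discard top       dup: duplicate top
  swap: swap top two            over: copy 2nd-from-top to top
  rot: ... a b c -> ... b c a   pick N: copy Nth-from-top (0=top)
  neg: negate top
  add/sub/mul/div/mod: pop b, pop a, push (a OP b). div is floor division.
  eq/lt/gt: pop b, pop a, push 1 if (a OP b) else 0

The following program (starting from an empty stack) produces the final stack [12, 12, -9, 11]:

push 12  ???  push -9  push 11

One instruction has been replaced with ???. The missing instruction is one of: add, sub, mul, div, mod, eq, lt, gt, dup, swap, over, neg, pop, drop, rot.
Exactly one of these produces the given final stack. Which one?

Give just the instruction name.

Stack before ???: [12]
Stack after ???:  [12, 12]
The instruction that transforms [12] -> [12, 12] is: dup

Answer: dup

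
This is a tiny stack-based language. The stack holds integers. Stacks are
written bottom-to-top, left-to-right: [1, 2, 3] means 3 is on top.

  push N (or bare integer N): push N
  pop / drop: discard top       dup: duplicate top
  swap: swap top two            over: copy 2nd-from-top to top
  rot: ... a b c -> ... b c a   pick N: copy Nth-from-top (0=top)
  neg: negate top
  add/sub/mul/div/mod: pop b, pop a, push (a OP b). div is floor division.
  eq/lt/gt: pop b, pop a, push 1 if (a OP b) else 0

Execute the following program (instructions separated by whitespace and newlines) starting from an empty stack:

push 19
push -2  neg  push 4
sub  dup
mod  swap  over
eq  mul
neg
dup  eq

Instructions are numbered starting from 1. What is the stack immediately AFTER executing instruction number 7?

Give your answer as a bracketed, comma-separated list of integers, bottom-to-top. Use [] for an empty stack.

Answer: [19, 0]

Derivation:
Step 1 ('push 19'): [19]
Step 2 ('push -2'): [19, -2]
Step 3 ('neg'): [19, 2]
Step 4 ('push 4'): [19, 2, 4]
Step 5 ('sub'): [19, -2]
Step 6 ('dup'): [19, -2, -2]
Step 7 ('mod'): [19, 0]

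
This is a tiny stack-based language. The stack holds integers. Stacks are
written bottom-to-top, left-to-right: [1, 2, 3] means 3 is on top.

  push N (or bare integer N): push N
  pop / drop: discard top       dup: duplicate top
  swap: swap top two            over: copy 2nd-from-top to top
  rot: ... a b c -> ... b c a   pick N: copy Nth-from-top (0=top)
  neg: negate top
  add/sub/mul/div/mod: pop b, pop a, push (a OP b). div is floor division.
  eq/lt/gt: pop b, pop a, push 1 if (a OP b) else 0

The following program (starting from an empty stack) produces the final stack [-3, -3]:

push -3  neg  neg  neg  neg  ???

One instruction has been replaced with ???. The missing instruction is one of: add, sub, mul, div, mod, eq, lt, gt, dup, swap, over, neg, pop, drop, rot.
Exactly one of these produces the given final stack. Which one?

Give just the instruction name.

Answer: dup

Derivation:
Stack before ???: [-3]
Stack after ???:  [-3, -3]
The instruction that transforms [-3] -> [-3, -3] is: dup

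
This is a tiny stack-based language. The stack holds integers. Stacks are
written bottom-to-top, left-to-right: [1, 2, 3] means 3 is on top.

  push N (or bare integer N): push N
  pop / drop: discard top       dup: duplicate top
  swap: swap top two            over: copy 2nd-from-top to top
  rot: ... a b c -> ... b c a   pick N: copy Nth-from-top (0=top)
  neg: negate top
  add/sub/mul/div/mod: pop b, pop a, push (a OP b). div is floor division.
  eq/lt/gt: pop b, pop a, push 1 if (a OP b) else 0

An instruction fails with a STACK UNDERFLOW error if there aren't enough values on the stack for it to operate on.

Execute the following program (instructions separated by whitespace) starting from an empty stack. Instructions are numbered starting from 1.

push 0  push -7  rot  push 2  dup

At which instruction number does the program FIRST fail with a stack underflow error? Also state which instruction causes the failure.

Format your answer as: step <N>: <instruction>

Answer: step 3: rot

Derivation:
Step 1 ('push 0'): stack = [0], depth = 1
Step 2 ('push -7'): stack = [0, -7], depth = 2
Step 3 ('rot'): needs 3 value(s) but depth is 2 — STACK UNDERFLOW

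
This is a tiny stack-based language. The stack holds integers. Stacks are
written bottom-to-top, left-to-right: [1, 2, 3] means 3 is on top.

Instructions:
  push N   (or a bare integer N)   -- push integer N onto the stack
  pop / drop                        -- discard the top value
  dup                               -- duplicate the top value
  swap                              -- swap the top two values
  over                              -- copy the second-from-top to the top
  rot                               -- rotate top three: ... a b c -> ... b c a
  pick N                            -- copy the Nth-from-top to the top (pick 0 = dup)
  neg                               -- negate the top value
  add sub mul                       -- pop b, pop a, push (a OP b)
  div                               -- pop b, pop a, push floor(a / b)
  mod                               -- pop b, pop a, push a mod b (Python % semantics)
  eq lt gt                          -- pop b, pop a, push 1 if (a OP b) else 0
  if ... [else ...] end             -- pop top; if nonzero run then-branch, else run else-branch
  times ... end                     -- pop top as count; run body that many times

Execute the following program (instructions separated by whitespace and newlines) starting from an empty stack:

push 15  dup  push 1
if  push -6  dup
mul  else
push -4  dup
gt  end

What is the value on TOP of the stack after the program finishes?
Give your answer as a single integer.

Answer: 36

Derivation:
After 'push 15': [15]
After 'dup': [15, 15]
After 'push 1': [15, 15, 1]
After 'if': [15, 15]
After 'push -6': [15, 15, -6]
After 'dup': [15, 15, -6, -6]
After 'mul': [15, 15, 36]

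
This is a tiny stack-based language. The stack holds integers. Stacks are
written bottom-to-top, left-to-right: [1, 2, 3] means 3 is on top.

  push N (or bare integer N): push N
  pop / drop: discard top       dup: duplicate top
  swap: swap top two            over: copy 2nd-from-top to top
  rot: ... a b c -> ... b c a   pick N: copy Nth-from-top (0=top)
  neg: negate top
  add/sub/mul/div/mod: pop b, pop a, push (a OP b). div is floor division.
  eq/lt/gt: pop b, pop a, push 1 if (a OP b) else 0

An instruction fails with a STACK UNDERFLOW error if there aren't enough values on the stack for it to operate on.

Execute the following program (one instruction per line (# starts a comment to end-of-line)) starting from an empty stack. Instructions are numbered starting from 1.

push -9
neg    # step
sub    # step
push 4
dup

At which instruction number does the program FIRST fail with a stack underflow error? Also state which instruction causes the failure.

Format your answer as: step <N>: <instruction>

Step 1 ('push -9'): stack = [-9], depth = 1
Step 2 ('neg'): stack = [9], depth = 1
Step 3 ('sub'): needs 2 value(s) but depth is 1 — STACK UNDERFLOW

Answer: step 3: sub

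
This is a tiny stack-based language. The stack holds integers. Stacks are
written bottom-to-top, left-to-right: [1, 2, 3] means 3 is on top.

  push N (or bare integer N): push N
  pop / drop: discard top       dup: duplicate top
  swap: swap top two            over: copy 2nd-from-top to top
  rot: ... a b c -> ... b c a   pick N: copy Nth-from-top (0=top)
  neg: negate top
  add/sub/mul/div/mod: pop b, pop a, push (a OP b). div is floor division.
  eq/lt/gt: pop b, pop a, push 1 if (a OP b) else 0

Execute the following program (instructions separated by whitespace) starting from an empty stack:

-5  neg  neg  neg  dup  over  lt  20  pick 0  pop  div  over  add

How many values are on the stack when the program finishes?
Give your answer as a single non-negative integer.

Answer: 2

Derivation:
After 'push -5': stack = [-5] (depth 1)
After 'neg': stack = [5] (depth 1)
After 'neg': stack = [-5] (depth 1)
After 'neg': stack = [5] (depth 1)
After 'dup': stack = [5, 5] (depth 2)
After 'over': stack = [5, 5, 5] (depth 3)
After 'lt': stack = [5, 0] (depth 2)
After 'push 20': stack = [5, 0, 20] (depth 3)
After 'pick 0': stack = [5, 0, 20, 20] (depth 4)
After 'pop': stack = [5, 0, 20] (depth 3)
After 'div': stack = [5, 0] (depth 2)
After 'over': stack = [5, 0, 5] (depth 3)
After 'add': stack = [5, 5] (depth 2)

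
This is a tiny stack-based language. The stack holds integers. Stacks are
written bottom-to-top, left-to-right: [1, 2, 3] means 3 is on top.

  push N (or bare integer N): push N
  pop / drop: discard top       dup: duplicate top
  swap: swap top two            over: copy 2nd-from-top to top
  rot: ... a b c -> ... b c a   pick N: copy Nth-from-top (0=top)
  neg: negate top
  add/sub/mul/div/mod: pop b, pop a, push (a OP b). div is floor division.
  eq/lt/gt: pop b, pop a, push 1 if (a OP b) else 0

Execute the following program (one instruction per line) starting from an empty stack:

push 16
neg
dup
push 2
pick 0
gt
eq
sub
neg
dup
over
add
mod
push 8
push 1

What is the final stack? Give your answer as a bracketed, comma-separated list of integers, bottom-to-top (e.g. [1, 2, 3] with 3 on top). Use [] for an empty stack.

After 'push 16': [16]
After 'neg': [-16]
After 'dup': [-16, -16]
After 'push 2': [-16, -16, 2]
After 'pick 0': [-16, -16, 2, 2]
After 'gt': [-16, -16, 0]
After 'eq': [-16, 0]
After 'sub': [-16]
After 'neg': [16]
After 'dup': [16, 16]
After 'over': [16, 16, 16]
After 'add': [16, 32]
After 'mod': [16]
After 'push 8': [16, 8]
After 'push 1': [16, 8, 1]

Answer: [16, 8, 1]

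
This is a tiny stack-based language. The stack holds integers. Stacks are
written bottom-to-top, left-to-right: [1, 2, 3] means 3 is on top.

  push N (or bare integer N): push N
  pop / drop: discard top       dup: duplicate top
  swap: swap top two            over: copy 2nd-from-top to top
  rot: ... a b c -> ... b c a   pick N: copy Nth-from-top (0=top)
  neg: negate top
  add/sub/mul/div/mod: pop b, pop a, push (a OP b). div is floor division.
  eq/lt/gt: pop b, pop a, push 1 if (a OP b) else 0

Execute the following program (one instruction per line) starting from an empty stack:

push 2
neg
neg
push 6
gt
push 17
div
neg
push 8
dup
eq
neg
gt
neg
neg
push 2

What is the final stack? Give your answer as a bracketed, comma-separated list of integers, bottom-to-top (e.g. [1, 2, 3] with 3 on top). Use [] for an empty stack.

After 'push 2': [2]
After 'neg': [-2]
After 'neg': [2]
After 'push 6': [2, 6]
After 'gt': [0]
After 'push 17': [0, 17]
After 'div': [0]
After 'neg': [0]
After 'push 8': [0, 8]
After 'dup': [0, 8, 8]
After 'eq': [0, 1]
After 'neg': [0, -1]
After 'gt': [1]
After 'neg': [-1]
After 'neg': [1]
After 'push 2': [1, 2]

Answer: [1, 2]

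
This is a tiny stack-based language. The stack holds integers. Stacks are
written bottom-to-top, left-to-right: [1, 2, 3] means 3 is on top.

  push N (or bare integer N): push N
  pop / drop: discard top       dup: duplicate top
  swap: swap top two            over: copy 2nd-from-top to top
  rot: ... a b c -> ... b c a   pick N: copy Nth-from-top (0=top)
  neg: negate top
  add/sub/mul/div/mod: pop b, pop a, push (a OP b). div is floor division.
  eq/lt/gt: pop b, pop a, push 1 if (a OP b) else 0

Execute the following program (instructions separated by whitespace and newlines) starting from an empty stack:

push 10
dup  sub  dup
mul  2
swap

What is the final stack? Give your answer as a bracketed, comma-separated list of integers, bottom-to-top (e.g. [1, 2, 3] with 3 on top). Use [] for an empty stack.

Answer: [2, 0]

Derivation:
After 'push 10': [10]
After 'dup': [10, 10]
After 'sub': [0]
After 'dup': [0, 0]
After 'mul': [0]
After 'push 2': [0, 2]
After 'swap': [2, 0]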